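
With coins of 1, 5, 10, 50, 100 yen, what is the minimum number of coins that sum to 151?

Greedy: take as many of the largest coin as possible, then repeat with the remainder.
151 = 1×100 + 1×50 + 1×1
Total coins = 1 + 1 + 1 = 3

3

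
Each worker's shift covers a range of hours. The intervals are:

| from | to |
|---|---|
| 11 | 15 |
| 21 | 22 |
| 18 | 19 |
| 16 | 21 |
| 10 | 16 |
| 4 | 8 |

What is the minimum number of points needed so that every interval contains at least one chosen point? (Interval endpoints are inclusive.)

4

Process intervals by earliest right end; each time one isn't hit yet, stab at its right endpoint.
By right end: [4,8]  [11,15]  [10,16]  [18,19]  [16,21]  [21,22]
[4,8] uncovered → point at 8; [11,15] uncovered → point at 15; [18,19] uncovered → point at 19; [21,22] uncovered → point at 22.
Points: 8, 15, 19, 22 (4 total).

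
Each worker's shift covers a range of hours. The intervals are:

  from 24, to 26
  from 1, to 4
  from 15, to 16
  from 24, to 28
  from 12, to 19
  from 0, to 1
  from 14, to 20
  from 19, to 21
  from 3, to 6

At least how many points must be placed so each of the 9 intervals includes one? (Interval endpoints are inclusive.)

5

Sort by right endpoint; whenever an interval is uncovered, place a point at its right end.
Sorted: [0,1] [1,4] [3,6] [15,16] [12,19] [14,20] [19,21] [24,26] [24,28]
{[0,1],[1,4]} hit by 1; {[3,6]} hit by 6; {[15,16],[12,19],[14,20]} hit by 16; {[19,21]} hit by 21; {[24,26],[24,28]} hit by 26.
Points: 1, 6, 16, 21, 26 (5 total).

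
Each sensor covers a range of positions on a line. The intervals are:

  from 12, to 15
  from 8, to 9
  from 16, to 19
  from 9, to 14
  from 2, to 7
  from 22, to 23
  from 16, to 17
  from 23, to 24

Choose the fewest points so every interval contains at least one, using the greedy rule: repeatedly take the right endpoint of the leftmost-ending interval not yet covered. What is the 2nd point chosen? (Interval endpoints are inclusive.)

Process intervals by earliest right end; each time one isn't hit yet, stab at its right endpoint.
Sorted: [2,7] [8,9] [9,14] [12,15] [16,17] [16,19] [22,23] [23,24]
{[2,7]} hit by 7; {[8,9],[9,14]} hit by 9; {[12,15]} hit by 15; {[16,17],[16,19]} hit by 17; {[22,23],[23,24]} hit by 23.
Points: 7, 9, 15, 17, 23 (5 total).

9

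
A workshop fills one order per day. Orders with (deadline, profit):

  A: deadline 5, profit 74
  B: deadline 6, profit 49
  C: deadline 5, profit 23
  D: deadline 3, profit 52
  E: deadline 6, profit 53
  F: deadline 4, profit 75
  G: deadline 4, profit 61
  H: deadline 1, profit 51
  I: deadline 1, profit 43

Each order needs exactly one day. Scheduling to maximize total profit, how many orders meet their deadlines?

Sort by profit descending; place each in the latest free slot ≤ its deadline.
By profit: F(d4,75), A(d5,74), G(d4,61), E(d6,53), D(d3,52), H(d1,51), B(d6,49), I(d1,43), C(d5,23)
F→slot 4; A→slot 5; G→slot 3; E→slot 6; D→slot 2; H→slot 1; B skipped; I skipped; C skipped.
6 of 9 scheduled.

6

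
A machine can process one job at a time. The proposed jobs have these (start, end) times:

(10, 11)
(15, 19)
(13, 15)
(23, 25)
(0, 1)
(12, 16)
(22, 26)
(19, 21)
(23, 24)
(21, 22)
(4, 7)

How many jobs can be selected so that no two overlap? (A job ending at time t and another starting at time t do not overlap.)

8

By end time: (0,1), (4,7), (10,11), (13,15), (12,16), (15,19), (19,21), (21,22), (23,24), (23,25), (22,26).
Pick (0,1); next start ≥ 1 → (4,7); next start ≥ 7 → (10,11); next start ≥ 11 → (13,15); next start ≥ 15 → (15,19); next start ≥ 19 → (19,21); next start ≥ 21 → (21,22); next start ≥ 22 → (23,24).
Selected 8 jobs.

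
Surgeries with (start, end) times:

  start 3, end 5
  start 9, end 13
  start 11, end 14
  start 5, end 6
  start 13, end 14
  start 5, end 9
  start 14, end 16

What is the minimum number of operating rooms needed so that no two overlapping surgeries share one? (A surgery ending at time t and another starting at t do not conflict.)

2

starts: [3, 5, 5, 9, 11, 13, 14]
ends:   [5, 6, 9, 13, 14, 14, 16]
s3→1 e5→0 s5→1 s5→2  — peak 2.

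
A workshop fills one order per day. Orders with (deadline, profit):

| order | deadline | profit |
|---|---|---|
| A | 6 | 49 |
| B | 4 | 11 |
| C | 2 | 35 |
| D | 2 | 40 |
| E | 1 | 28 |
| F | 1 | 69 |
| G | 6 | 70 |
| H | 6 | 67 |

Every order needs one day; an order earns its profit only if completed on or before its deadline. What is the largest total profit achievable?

306

By profit: G(d6,70), F(d1,69), H(d6,67), A(d6,49), D(d2,40), C(d2,35), E(d1,28), B(d4,11)
G→slot 6; F→slot 1; H→slot 5; A→slot 4; D→slot 2; C skipped; E skipped; B→slot 3.
Profit = 69 + 40 + 11 + 49 + 67 + 70 = 306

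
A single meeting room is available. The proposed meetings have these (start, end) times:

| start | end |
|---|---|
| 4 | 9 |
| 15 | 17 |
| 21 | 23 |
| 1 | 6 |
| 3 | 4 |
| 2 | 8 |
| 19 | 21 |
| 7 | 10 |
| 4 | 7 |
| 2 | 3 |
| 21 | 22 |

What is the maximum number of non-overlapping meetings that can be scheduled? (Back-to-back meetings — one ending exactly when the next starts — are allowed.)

7

Sort by end time and greedily take each interval whose start is ≥ the last chosen end.
Sorted by end: (2,3)  (3,4)  (1,6)  (4,7)  (2,8)  (4,9)  (7,10)  (15,17)  (19,21)  (21,22)  (21,23)
take (2,3); take (3,4); take (4,7); take (7,10); take (15,17); take (19,21); take (21,22).
Selected 7 meetings.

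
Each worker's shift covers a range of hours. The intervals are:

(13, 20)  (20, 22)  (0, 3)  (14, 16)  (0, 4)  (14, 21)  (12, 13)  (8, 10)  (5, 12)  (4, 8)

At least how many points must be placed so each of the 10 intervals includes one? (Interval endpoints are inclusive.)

By right end: [0,3]  [0,4]  [4,8]  [8,10]  [5,12]  [12,13]  [14,16]  [13,20]  [14,21]  [20,22]
[0,3] uncovered → point at 3; [4,8] uncovered → point at 8; [12,13] uncovered → point at 13; [14,16] uncovered → point at 16; [20,22] uncovered → point at 22.
Points: 3, 8, 13, 16, 22 (5 total).

5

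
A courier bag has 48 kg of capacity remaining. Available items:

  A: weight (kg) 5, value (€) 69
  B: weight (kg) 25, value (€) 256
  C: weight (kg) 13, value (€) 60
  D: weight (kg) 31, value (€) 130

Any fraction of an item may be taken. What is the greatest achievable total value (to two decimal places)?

Greedy by value/weight ratio, highest first.
Order: A (69/5=13.80) > B (256/25=10.24) > C (60/13=4.62) > D (130/31=4.19)
Fill: take A (5 @ 69) → take B (25 @ 256) → take C (13 @ 60) → take 5/31 of D → 20.97; 48/48 used.
Total value = 405.97

405.97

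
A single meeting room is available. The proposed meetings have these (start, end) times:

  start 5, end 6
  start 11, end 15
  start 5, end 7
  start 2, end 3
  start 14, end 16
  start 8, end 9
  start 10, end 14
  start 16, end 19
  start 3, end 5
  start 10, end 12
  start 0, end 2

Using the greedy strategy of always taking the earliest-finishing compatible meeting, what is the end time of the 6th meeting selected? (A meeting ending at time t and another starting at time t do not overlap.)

12

Order by finish time; keep every interval that doesn't clash with the previous kept one.
Sorted by end: (0,2)  (2,3)  (3,5)  (5,6)  (5,7)  (8,9)  (10,12)  (10,14)  (11,15)  (14,16)  (16,19)
take (0,2); take (2,3); take (3,5); take (5,6); skip (5,7); take (8,9); take (10,12); skip (10,14); skip (11,15); take (14,16); take (16,19).
Selected: (0,2) (2,3) (3,5) (5,6) (8,9) (10,12) (14,16) (16,19)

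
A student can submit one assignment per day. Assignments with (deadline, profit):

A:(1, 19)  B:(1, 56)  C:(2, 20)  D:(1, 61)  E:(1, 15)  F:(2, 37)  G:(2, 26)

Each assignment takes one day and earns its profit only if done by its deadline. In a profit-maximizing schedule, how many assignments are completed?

2

Profit order: D=61 B=56 F=37 G=26 C=20 A=19 E=15
Assign: D→slot 1, B skipped, F→slot 2, G skipped, C skipped, A skipped, E skipped.
Slots: [1:D] [2:F]
2 of 7 scheduled.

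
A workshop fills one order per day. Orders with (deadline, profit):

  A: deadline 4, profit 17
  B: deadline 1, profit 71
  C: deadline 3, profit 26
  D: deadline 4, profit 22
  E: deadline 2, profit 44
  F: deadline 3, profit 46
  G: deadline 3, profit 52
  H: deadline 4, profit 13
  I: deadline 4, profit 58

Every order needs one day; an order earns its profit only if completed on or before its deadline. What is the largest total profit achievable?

By profit: B(d1,71), I(d4,58), G(d3,52), F(d3,46), E(d2,44), C(d3,26), D(d4,22), A(d4,17), H(d4,13)
B→slot 1; I→slot 4; G→slot 3; F→slot 2; E skipped; C skipped; D skipped; A skipped; H skipped.
Profit = 71 + 46 + 52 + 58 = 227

227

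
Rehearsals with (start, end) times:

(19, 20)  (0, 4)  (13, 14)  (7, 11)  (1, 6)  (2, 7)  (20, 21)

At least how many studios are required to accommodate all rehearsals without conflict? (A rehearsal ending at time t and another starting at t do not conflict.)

3

Events (time:±→running): 0:+→1 1:+→2 2:+→3 … peak 3.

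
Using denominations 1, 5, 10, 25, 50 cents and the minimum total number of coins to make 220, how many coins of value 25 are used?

0

Use the largest denomination that fits, subtract, and repeat.
220 − 4×50→20 − 2×10→0
Count of 25: 0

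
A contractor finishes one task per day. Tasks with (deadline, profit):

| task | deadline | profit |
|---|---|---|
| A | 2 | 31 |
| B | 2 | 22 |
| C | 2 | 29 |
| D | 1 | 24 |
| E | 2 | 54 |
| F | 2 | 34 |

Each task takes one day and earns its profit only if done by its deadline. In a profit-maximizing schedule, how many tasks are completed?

2

Sort by profit descending; place each in the latest free slot ≤ its deadline.
By profit: E(d2,54), F(d2,34), A(d2,31), C(d2,29), D(d1,24), B(d2,22)
E→slot 2; F→slot 1; A skipped; C skipped; D skipped; B skipped.
2 of 6 scheduled.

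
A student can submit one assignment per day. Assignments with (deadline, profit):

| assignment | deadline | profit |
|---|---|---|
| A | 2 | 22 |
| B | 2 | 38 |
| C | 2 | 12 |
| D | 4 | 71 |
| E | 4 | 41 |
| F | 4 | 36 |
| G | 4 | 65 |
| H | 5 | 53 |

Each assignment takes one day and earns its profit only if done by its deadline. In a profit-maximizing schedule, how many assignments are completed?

Sort by profit descending; place each in the latest free slot ≤ its deadline.
Profit order: D=71 G=65 H=53 E=41 B=38 F=36 A=22 C=12
Assign: D→slot 4, G→slot 3, H→slot 5, E→slot 2, B→slot 1, F skipped, A skipped, C skipped.
Slots: [1:B] [2:E] [3:G] [4:D] [5:H]
5 of 8 scheduled.

5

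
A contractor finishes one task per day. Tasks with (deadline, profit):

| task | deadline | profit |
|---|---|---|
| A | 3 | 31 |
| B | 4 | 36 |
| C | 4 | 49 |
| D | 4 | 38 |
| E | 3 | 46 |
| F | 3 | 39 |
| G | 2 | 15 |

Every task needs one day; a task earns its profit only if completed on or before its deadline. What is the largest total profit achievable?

172

Sort by profit descending; place each in the latest free slot ≤ its deadline.
Profit order: C=49 E=46 F=39 D=38 B=36 A=31 G=15
Assign: C→slot 4, E→slot 3, F→slot 2, D→slot 1, B skipped, A skipped, G skipped.
Slots: [1:D] [2:F] [3:E] [4:C]
Profit = 38 + 39 + 46 + 49 = 172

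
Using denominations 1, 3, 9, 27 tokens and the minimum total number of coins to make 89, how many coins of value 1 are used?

2

Use the largest denomination that fits, subtract, and repeat.
89 − 3×27→8 − 2×3→2 − 2×1→0
Count of 1: 2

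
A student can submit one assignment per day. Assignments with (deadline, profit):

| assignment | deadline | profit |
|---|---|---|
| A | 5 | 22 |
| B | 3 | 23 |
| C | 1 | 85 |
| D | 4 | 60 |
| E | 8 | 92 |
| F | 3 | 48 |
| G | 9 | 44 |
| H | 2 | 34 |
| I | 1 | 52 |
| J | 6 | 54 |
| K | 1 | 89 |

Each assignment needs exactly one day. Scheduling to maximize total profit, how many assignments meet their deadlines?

8

By profit: E(d8,92), K(d1,89), C(d1,85), D(d4,60), J(d6,54), I(d1,52), F(d3,48), G(d9,44), H(d2,34), B(d3,23), A(d5,22)
E→slot 8; K→slot 1; C skipped; D→slot 4; J→slot 6; I skipped; F→slot 3; G→slot 9; H→slot 2; B skipped; A→slot 5.
8 of 11 scheduled.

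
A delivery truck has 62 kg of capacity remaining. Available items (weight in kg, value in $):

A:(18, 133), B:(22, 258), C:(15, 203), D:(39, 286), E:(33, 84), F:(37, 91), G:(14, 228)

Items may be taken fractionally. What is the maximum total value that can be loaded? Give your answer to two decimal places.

Greedy by value/weight ratio, highest first.
Ratios (sorted): G 16.29, C 13.53, B 11.73, A 7.39, D 7.33, E 2.55, F 2.46
take G (14 @ 228); take C (15 @ 203); take B (22 @ 258); take 11/18 of A → 81.28. Capacity used 62/62.
Total value = 770.28

770.28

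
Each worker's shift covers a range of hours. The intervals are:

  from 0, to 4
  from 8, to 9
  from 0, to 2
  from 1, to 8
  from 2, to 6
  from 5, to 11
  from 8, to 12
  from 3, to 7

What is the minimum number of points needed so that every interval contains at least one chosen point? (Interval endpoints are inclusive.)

Sort by right endpoint; whenever an interval is uncovered, place a point at its right end.
Sorted: [0,2] [0,4] [2,6] [3,7] [1,8] [8,9] [5,11] [8,12]
{[0,2],[0,4],[2,6]} hit by 2; {[3,7],[1,8]} hit by 7; {[8,9],[5,11],[8,12]} hit by 9.
Points: 2, 7, 9 (3 total).

3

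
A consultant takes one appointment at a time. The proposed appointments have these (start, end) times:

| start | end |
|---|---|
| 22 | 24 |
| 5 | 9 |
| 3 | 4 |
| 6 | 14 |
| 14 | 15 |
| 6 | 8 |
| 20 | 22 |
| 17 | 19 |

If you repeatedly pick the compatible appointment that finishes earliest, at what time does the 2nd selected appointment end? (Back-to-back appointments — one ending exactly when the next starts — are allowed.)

8

Greedy by earliest finish: after sorting by end time, pick each interval compatible with the last pick.
By end time: (3,4), (6,8), (5,9), (6,14), (14,15), (17,19), (20,22), (22,24).
Pick (3,4); next start ≥ 4 → (6,8); next start ≥ 8 → (14,15); next start ≥ 15 → (17,19); next start ≥ 19 → (20,22); next start ≥ 22 → (22,24).
Selected: (3,4) (6,8) (14,15) (17,19) (20,22) (22,24)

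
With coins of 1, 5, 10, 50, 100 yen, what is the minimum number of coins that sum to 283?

9

Use the largest denomination that fits, subtract, and repeat.
283 − 2×100→83 − 1×50→33 − 3×10→3 − 3×1→0
Total coins = 2 + 1 + 3 + 3 = 9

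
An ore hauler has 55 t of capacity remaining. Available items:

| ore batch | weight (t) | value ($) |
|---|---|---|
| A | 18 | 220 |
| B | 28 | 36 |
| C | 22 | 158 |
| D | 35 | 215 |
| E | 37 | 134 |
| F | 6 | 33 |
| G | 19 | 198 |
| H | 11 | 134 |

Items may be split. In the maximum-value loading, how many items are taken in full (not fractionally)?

Greedy by value/weight ratio, highest first.
Ratios (sorted): A 12.22, H 12.18, G 10.42, C 7.18, D 6.14, F 5.50, E 3.62, B 1.29
take A (18 @ 220); take H (11 @ 134); take G (19 @ 198); take 7/22 of C → 50.27. Capacity used 55/55.
3 item(s) taken whole; one partial (take 7/22 of C).

3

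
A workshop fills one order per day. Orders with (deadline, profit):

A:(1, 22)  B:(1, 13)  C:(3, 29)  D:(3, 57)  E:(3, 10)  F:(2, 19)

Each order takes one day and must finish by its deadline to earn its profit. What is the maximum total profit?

By profit: D(d3,57), C(d3,29), A(d1,22), F(d2,19), B(d1,13), E(d3,10)
D→slot 3; C→slot 2; A→slot 1; F skipped; B skipped; E skipped.
Profit = 22 + 29 + 57 = 108

108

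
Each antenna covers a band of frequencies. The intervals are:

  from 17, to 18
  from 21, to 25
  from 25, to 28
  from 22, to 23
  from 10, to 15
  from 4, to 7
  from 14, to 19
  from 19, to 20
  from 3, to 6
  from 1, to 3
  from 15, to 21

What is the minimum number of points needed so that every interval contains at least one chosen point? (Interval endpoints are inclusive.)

7

Process intervals by earliest right end; each time one isn't hit yet, stab at its right endpoint.
By right end: [1,3]  [3,6]  [4,7]  [10,15]  [17,18]  [14,19]  [19,20]  [15,21]  [22,23]  [21,25]  [25,28]
[1,3] uncovered → point at 3; [4,7] uncovered → point at 7; [10,15] uncovered → point at 15; [17,18] uncovered → point at 18; [19,20] uncovered → point at 20; [22,23] uncovered → point at 23; [25,28] uncovered → point at 28.
Points: 3, 7, 15, 18, 20, 23, 28 (7 total).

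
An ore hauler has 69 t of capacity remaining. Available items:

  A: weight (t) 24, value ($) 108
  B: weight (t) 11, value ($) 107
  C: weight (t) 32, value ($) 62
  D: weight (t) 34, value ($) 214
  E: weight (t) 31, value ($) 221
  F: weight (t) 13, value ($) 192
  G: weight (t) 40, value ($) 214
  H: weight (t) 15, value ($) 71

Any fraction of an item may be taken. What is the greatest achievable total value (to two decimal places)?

Greedy by value/weight ratio, highest first.
Ratios (sorted): F 14.77, B 9.73, E 7.13, D 6.29, G 5.35, H 4.73, A 4.50, C 1.94
take F (13 @ 192); take B (11 @ 107); take E (31 @ 221); take 14/34 of D → 88.12. Capacity used 69/69.
Total value = 608.12

608.12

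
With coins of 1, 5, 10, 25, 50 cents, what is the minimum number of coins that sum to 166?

166 − 3×50→16 − 1×10→6 − 1×5→1 − 1×1→0
Total coins = 3 + 1 + 1 + 1 = 6

6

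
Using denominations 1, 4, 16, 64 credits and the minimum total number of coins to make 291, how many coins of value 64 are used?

4

Use the largest denomination that fits, subtract, and repeat.
291 − 4×64→35 − 2×16→3 − 3×1→0
Count of 64: 4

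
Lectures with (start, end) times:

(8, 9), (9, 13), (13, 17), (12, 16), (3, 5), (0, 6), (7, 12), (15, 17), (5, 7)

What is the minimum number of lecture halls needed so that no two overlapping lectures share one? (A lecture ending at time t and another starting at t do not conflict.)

3

Count concurrent intervals with a sweep; the peak is the room count.
starts: [0, 3, 5, 7, 8, 9, 12, 13, 15]
ends:   [5, 6, 7, 9, 12, 13, 16, 17, 17]
s0→1 s3→2 e5→1 s5→2 e6→1 e7→0 s7→1 s8→2 e9→1 s9→2 e12→1 s12→2 e13→1 s13→2 s15→3  — peak 3.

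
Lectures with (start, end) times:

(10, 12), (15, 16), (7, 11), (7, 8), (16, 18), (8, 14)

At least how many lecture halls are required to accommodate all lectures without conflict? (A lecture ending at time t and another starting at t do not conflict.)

3

starts: [7, 7, 8, 10, 15, 16]
ends:   [8, 11, 12, 14, 16, 18]
s7→1 s7→2 e8→1 s8→2 s10→3  — peak 3.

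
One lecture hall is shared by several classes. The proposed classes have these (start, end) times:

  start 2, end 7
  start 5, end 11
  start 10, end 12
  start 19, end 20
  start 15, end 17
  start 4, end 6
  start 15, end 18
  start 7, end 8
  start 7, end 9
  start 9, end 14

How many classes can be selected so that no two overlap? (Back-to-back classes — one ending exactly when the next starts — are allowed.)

By end time: (4,6), (2,7), (7,8), (7,9), (5,11), (10,12), (9,14), (15,17), (15,18), (19,20).
Pick (4,6); next start ≥ 6 → (7,8); next start ≥ 8 → (10,12); next start ≥ 12 → (15,17); next start ≥ 17 → (19,20).
Selected 5 classes.

5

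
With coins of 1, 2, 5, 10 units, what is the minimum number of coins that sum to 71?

Greedy: take as many of the largest coin as possible, then repeat with the remainder.
71 = 7×10 + 1×1
Total coins = 7 + 1 = 8

8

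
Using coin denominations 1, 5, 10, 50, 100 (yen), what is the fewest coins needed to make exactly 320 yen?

Greedy: take as many of the largest coin as possible, then repeat with the remainder.
320 = 3×100 + 2×10
Total coins = 3 + 2 = 5

5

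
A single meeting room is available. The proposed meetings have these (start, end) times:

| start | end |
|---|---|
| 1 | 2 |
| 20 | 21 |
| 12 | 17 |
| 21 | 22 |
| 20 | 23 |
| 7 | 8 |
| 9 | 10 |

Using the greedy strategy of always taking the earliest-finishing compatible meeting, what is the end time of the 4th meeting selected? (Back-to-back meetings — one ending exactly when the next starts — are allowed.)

Sorted by end: (1,2)  (7,8)  (9,10)  (12,17)  (20,21)  (21,22)  (20,23)
take (1,2); take (7,8); take (9,10); take (12,17); take (20,21); take (21,22).
Selected: (1,2) (7,8) (9,10) (12,17) (20,21) (21,22)

17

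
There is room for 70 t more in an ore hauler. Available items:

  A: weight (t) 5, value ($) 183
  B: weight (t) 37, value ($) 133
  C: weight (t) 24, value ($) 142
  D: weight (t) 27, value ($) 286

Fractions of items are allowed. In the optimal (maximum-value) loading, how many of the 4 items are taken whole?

3

Order: A (183/5=36.60) > D (286/27=10.59) > C (142/24=5.92) > B (133/37=3.59)
Fill: take A (5 @ 183) → take D (27 @ 286) → take C (24 @ 142) → take 14/37 of B → 50.32; 70/70 used.
3 item(s) taken whole; one partial (take 14/37 of B).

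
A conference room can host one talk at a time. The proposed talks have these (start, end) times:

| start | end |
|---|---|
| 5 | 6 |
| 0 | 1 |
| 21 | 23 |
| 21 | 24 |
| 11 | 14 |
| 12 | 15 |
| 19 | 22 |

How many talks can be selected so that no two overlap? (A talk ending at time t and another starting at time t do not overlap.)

4

Order by finish time; keep every interval that doesn't clash with the previous kept one.
Sorted by end: (0,1)  (5,6)  (11,14)  (12,15)  (19,22)  (21,23)  (21,24)
take (0,1); take (5,6); take (11,14); take (19,22).
Selected 4 talks.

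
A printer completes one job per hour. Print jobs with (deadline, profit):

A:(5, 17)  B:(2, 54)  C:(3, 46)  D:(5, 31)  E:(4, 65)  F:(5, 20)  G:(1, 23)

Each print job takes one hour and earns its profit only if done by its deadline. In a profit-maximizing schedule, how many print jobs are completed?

5

Take jobs in profit order; each goes to the latest open slot no later than its deadline.
Profit order: E=65 B=54 C=46 D=31 G=23 F=20 A=17
Assign: E→slot 4, B→slot 2, C→slot 3, D→slot 5, G→slot 1, F skipped, A skipped.
Slots: [1:G] [2:B] [3:C] [4:E] [5:D]
5 of 7 scheduled.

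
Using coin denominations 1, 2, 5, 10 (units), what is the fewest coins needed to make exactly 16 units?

3

16 − 1×10→6 − 1×5→1 − 1×1→0
Total coins = 1 + 1 + 1 = 3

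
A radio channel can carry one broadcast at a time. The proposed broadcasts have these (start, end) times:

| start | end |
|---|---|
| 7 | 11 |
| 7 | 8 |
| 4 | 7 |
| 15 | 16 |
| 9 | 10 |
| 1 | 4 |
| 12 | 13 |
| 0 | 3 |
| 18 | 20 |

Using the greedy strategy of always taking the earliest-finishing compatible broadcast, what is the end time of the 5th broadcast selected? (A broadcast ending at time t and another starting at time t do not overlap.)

13

By end time: (0,3), (1,4), (4,7), (7,8), (9,10), (7,11), (12,13), (15,16), (18,20).
Pick (0,3); next start ≥ 3 → (4,7); next start ≥ 7 → (7,8); next start ≥ 8 → (9,10); next start ≥ 10 → (12,13); next start ≥ 13 → (15,16); next start ≥ 16 → (18,20).
Selected: (0,3) (4,7) (7,8) (9,10) (12,13) (15,16) (18,20)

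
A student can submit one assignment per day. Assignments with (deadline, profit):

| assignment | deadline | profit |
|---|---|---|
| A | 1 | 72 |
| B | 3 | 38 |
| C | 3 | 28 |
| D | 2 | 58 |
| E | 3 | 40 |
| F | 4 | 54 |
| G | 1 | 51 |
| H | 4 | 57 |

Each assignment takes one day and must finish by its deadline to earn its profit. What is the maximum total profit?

Sort by profit descending; place each in the latest free slot ≤ its deadline.
Profit order: A=72 D=58 H=57 F=54 G=51 E=40 B=38 C=28
Assign: A→slot 1, D→slot 2, H→slot 4, F→slot 3, G skipped, E skipped, B skipped, C skipped.
Slots: [1:A] [2:D] [3:F] [4:H]
Profit = 72 + 58 + 54 + 57 = 241

241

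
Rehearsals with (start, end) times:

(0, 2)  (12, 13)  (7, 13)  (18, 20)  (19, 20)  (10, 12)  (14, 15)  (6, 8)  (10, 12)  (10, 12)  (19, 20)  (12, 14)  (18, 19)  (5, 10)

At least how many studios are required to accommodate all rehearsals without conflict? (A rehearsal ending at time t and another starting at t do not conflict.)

Events (time:±→running): 0:+→1 2:-→0 5:+→1 6:+→2 7:+→3 8:-→2 10:-→1 10:+→2 10:+→3 10:+→4 … peak 4.

4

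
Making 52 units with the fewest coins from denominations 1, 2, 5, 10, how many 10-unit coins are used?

5

Greedy: take as many of the largest coin as possible, then repeat with the remainder.
52 − 5×10→2 − 1×2→0
Count of 10: 5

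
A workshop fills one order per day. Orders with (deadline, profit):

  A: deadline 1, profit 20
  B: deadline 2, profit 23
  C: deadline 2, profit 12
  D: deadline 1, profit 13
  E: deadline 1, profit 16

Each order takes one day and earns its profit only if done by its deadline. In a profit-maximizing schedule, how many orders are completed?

Take jobs in profit order; each goes to the latest open slot no later than its deadline.
By profit: B(d2,23), A(d1,20), E(d1,16), D(d1,13), C(d2,12)
B→slot 2; A→slot 1; E skipped; D skipped; C skipped.
2 of 5 scheduled.

2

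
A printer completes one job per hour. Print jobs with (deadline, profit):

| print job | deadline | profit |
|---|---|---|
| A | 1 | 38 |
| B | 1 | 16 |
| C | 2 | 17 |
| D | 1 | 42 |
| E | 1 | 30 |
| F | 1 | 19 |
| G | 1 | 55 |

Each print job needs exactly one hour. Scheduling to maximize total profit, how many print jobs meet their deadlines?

2

Sort by profit descending; place each in the latest free slot ≤ its deadline.
By profit: G(d1,55), D(d1,42), A(d1,38), E(d1,30), F(d1,19), C(d2,17), B(d1,16)
G→slot 1; D skipped; A skipped; E skipped; F skipped; C→slot 2; B skipped.
2 of 7 scheduled.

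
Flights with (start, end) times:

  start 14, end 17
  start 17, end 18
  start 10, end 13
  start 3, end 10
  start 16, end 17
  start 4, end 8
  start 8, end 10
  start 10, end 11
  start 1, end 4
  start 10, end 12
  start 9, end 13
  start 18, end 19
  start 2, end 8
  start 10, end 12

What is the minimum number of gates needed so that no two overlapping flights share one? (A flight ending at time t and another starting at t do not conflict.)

Count concurrent intervals with a sweep; the peak is the room count.
starts: [1, 2, 3, 4, 8, 9, 10, 10, 10, 10, 14, 16, 17, 18]
ends:   [4, 8, 8, 10, 10, 11, 12, 12, 13, 13, 17, 17, 18, 19]
s1→1 s2→2 s3→3 e4→2 s4→3 e8→2 e8→1 s8→2 s9→3 e10→2 e10→1 s10→2 s10→3 s10→4 s10→5  — peak 5.

5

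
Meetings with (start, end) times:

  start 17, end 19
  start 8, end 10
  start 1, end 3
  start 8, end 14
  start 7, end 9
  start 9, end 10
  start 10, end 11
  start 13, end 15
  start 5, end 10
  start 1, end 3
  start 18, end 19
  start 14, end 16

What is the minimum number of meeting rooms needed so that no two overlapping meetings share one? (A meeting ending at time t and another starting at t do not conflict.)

starts: [1, 1, 5, 7, 8, 8, 9, 10, 13, 14, 17, 18]
ends:   [3, 3, 9, 10, 10, 10, 11, 14, 15, 16, 19, 19]
s1→1 s1→2 e3→1 e3→0 s5→1 s7→2 s8→3 s8→4  — peak 4.

4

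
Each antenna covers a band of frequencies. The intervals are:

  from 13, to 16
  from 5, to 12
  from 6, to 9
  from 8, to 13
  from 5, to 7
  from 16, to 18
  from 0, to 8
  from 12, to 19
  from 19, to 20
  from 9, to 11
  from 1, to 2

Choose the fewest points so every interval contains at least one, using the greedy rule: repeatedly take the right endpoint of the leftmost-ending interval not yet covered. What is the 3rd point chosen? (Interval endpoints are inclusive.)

11

Sort by right endpoint; whenever an interval is uncovered, place a point at its right end.
Sorted: [1,2] [5,7] [0,8] [6,9] [9,11] [5,12] [8,13] [13,16] [16,18] [12,19] [19,20]
{[1,2]} hit by 2; {[5,7],[0,8],[6,9]} hit by 7; {[9,11],[5,12],[8,13]} hit by 11; {[13,16],[16,18],[12,19]} hit by 16; {[19,20]} hit by 20.
Points: 2, 7, 11, 16, 20 (5 total).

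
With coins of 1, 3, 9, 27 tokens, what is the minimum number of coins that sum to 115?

115 − 4×27→7 − 2×3→1 − 1×1→0
Total coins = 4 + 2 + 1 = 7

7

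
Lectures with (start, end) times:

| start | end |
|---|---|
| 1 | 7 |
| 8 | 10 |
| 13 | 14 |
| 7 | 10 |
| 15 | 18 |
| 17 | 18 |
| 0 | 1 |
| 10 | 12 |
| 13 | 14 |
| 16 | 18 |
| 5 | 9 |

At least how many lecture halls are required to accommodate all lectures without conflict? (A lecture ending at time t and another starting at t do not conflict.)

starts: [0, 1, 5, 7, 8, 10, 13, 13, 15, 16, 17]
ends:   [1, 7, 9, 10, 10, 12, 14, 14, 18, 18, 18]
s0→1 e1→0 s1→1 s5→2 e7→1 s7→2 s8→3  — peak 3.

3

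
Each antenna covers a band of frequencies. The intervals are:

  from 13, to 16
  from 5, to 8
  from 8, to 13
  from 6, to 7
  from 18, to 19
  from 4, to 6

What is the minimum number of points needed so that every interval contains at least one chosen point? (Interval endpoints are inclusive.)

Sort by right endpoint; whenever an interval is uncovered, place a point at its right end.
By right end: [4,6]  [6,7]  [5,8]  [8,13]  [13,16]  [18,19]
[4,6] uncovered → point at 6; [8,13] uncovered → point at 13; [18,19] uncovered → point at 19.
Points: 6, 13, 19 (3 total).

3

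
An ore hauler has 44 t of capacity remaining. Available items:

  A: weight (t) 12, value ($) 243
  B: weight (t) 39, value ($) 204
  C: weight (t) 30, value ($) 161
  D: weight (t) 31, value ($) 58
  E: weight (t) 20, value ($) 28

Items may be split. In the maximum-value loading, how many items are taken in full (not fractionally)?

2

Sort by value per unit weight and fill in that order.
Order: A (243/12=20.25) > C (161/30=5.37) > B (204/39=5.23) > D (58/31=1.87) > E (28/20=1.40)
Fill: take A (12 @ 243) → take C (30 @ 161) → take 2/39 of B → 10.46; 44/44 used.
2 item(s) taken whole; one partial (take 2/39 of B).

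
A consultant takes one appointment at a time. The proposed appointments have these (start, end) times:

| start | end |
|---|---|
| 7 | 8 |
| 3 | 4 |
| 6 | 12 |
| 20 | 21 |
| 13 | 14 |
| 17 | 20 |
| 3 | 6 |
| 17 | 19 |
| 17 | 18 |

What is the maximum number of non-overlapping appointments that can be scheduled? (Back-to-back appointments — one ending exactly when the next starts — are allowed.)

5

Greedy by earliest finish: after sorting by end time, pick each interval compatible with the last pick.
By end time: (3,4), (3,6), (7,8), (6,12), (13,14), (17,18), (17,19), (17,20), (20,21).
Pick (3,4); next start ≥ 4 → (7,8); next start ≥ 8 → (13,14); next start ≥ 14 → (17,18); next start ≥ 18 → (20,21).
Selected 5 appointments.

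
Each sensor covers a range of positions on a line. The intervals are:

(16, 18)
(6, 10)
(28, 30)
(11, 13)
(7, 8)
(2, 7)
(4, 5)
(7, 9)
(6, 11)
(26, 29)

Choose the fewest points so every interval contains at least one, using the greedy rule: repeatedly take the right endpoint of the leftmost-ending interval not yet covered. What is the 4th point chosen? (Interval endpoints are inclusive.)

Sort by right endpoint; whenever an interval is uncovered, place a point at its right end.
Sorted: [4,5] [2,7] [7,8] [7,9] [6,10] [6,11] [11,13] [16,18] [26,29] [28,30]
{[4,5],[2,7]} hit by 5; {[7,8],[7,9],[6,10],[6,11]} hit by 8; {[11,13]} hit by 13; {[16,18]} hit by 18; {[26,29],[28,30]} hit by 29.
Points: 5, 8, 13, 18, 29 (5 total).

18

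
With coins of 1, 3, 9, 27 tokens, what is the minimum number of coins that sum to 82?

4

82 = 3×27 + 1×1
Total coins = 3 + 1 = 4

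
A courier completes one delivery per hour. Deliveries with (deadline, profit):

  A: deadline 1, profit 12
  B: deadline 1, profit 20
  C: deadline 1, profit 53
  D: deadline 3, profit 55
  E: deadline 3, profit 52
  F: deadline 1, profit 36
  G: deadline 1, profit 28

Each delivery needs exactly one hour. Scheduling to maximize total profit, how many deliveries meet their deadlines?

Sort by profit descending; place each in the latest free slot ≤ its deadline.
Profit order: D=55 C=53 E=52 F=36 G=28 B=20 A=12
Assign: D→slot 3, C→slot 1, E→slot 2, F skipped, G skipped, B skipped, A skipped.
Slots: [1:C] [2:E] [3:D]
3 of 7 scheduled.

3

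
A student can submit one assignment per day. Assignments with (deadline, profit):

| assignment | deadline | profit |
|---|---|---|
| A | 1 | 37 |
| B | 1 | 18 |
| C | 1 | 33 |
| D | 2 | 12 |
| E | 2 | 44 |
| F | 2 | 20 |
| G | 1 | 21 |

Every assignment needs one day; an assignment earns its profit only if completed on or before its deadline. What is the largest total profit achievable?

Profit order: E=44 A=37 C=33 G=21 F=20 B=18 D=12
Assign: E→slot 2, A→slot 1, C skipped, G skipped, F skipped, B skipped, D skipped.
Slots: [1:A] [2:E]
Profit = 37 + 44 = 81

81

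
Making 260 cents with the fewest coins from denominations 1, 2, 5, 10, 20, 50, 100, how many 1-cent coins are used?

260 − 2×100→60 − 1×50→10 − 1×10→0
Count of 1: 0

0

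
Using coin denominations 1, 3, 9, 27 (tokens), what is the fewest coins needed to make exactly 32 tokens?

4

32 = 1×27 + 1×3 + 2×1
Total coins = 1 + 1 + 2 = 4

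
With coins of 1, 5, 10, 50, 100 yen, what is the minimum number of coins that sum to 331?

7

331 − 3×100→31 − 3×10→1 − 1×1→0
Total coins = 3 + 3 + 1 = 7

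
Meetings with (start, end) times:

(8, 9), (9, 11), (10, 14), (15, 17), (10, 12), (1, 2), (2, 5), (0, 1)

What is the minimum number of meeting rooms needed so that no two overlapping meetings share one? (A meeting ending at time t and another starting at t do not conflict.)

3

The answer is the maximum number of intervals overlapping at any instant.
Events (time:±→running): 0:+→1 1:-→0 1:+→1 2:-→0 2:+→1 5:-→0 8:+→1 9:-→0 9:+→1 10:+→2 10:+→3 … peak 3.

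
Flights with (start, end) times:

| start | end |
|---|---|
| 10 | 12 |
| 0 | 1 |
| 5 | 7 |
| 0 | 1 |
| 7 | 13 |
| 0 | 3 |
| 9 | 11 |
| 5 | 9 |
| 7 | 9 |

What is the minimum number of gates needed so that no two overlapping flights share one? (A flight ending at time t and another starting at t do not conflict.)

The answer is the maximum number of intervals overlapping at any instant.
starts: [0, 0, 0, 5, 5, 7, 7, 9, 10]
ends:   [1, 1, 3, 7, 9, 9, 11, 12, 13]
s0→1 s0→2 s0→3  — peak 3.

3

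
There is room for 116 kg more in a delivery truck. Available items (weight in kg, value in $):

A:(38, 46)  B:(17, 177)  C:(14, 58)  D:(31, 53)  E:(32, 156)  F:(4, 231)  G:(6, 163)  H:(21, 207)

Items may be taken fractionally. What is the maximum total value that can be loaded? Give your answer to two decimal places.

1029.61

Order: F (231/4=57.75) > G (163/6=27.17) > B (177/17=10.41) > H (207/21=9.86) > E (156/32=4.88) > C (58/14=4.14) > D (53/31=1.71) > A (46/38=1.21)
Fill: take F (4 @ 231) → take G (6 @ 163) → take B (17 @ 177) → take H (21 @ 207) → take E (32 @ 156) → take C (14 @ 58) → take 22/31 of D → 37.61; 116/116 used.
Total value = 1029.61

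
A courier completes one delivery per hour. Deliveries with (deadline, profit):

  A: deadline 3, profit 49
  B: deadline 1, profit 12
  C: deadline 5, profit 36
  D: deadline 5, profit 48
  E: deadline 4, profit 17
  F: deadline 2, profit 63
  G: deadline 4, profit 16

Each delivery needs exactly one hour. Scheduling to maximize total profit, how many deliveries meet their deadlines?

Take jobs in profit order; each goes to the latest open slot no later than its deadline.
By profit: F(d2,63), A(d3,49), D(d5,48), C(d5,36), E(d4,17), G(d4,16), B(d1,12)
F→slot 2; A→slot 3; D→slot 5; C→slot 4; E→slot 1; G skipped; B skipped.
5 of 7 scheduled.

5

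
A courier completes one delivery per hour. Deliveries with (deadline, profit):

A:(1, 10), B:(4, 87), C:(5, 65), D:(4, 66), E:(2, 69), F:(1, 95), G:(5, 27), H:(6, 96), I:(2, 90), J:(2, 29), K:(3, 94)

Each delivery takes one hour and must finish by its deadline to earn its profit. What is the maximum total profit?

By profit: H(d6,96), F(d1,95), K(d3,94), I(d2,90), B(d4,87), E(d2,69), D(d4,66), C(d5,65), J(d2,29), G(d5,27), A(d1,10)
H→slot 6; F→slot 1; K→slot 3; I→slot 2; B→slot 4; E skipped; D skipped; C→slot 5; J skipped; G skipped; A skipped.
Profit = 95 + 90 + 94 + 87 + 65 + 96 = 527

527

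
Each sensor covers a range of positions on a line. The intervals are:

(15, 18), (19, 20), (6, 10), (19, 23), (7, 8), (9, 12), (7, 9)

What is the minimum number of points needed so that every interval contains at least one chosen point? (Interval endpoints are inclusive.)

Sort by right endpoint; whenever an interval is uncovered, place a point at its right end.
By right end: [7,8]  [7,9]  [6,10]  [9,12]  [15,18]  [19,20]  [19,23]
[7,8] uncovered → point at 8; [9,12] uncovered → point at 12; [15,18] uncovered → point at 18; [19,20] uncovered → point at 20.
Points: 8, 12, 18, 20 (4 total).

4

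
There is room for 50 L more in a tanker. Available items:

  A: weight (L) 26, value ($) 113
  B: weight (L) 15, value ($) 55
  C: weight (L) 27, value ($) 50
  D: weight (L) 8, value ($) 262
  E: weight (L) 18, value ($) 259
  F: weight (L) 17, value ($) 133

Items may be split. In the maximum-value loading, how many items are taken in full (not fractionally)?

3

Greedy by value/weight ratio, highest first.
Order: D (262/8=32.75) > E (259/18=14.39) > F (133/17=7.82) > A (113/26=4.35) > B (55/15=3.67) > C (50/27=1.85)
Fill: take D (8 @ 262) → take E (18 @ 259) → take F (17 @ 133) → take 7/26 of A → 30.42; 50/50 used.
3 item(s) taken whole; one partial (take 7/26 of A).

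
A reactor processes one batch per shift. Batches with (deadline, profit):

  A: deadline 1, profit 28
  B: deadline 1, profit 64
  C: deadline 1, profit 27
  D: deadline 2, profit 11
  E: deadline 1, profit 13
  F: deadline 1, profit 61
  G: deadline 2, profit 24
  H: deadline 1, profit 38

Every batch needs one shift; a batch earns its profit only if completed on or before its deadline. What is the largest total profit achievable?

Take jobs in profit order; each goes to the latest open slot no later than its deadline.
Profit order: B=64 F=61 H=38 A=28 C=27 G=24 E=13 D=11
Assign: B→slot 1, F skipped, H skipped, A skipped, C skipped, G→slot 2, E skipped, D skipped.
Slots: [1:B] [2:G]
Profit = 64 + 24 = 88

88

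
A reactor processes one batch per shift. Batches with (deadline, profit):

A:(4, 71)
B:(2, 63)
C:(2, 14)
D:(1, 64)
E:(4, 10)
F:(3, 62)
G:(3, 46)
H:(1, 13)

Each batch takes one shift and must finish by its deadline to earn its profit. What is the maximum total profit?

Profit order: A=71 D=64 B=63 F=62 G=46 C=14 H=13 E=10
Assign: A→slot 4, D→slot 1, B→slot 2, F→slot 3, G skipped, C skipped, H skipped, E skipped.
Slots: [1:D] [2:B] [3:F] [4:A]
Profit = 64 + 63 + 62 + 71 = 260

260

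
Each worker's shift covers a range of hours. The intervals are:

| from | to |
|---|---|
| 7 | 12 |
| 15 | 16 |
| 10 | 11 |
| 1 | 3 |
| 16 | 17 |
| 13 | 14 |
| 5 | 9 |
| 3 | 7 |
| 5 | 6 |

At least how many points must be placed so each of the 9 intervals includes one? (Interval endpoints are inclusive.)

By right end: [1,3]  [5,6]  [3,7]  [5,9]  [10,11]  [7,12]  [13,14]  [15,16]  [16,17]
[1,3] uncovered → point at 3; [5,6] uncovered → point at 6; [10,11] uncovered → point at 11; [13,14] uncovered → point at 14; [15,16] uncovered → point at 16.
Points: 3, 6, 11, 14, 16 (5 total).

5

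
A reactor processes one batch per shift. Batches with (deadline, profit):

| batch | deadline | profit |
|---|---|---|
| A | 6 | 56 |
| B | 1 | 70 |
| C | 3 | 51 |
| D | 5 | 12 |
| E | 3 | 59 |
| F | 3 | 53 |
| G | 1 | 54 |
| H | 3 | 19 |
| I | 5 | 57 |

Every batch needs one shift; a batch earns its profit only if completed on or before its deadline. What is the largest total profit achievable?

307

Sort by profit descending; place each in the latest free slot ≤ its deadline.
Profit order: B=70 E=59 I=57 A=56 G=54 F=53 C=51 H=19 D=12
Assign: B→slot 1, E→slot 3, I→slot 5, A→slot 6, G skipped, F→slot 2, C skipped, H skipped, D→slot 4.
Slots: [1:B] [2:F] [3:E] [4:D] [5:I] [6:A]
Profit = 70 + 53 + 59 + 12 + 57 + 56 = 307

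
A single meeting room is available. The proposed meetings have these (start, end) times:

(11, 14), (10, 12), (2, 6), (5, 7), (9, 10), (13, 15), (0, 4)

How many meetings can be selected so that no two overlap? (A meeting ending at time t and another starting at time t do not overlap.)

Order by finish time; keep every interval that doesn't clash with the previous kept one.
Sorted by end: (0,4)  (2,6)  (5,7)  (9,10)  (10,12)  (11,14)  (13,15)
take (0,4); skip (2,6); take (5,7); take (9,10); take (10,12); take (13,15).
Selected 5 meetings.

5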